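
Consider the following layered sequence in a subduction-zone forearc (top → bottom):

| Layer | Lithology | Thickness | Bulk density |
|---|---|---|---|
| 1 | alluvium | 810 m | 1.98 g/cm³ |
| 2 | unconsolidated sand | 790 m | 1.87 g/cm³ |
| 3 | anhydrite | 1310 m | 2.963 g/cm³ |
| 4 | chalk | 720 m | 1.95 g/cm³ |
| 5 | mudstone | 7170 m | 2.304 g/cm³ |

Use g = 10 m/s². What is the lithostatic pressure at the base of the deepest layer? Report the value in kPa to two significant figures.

250000 kPa

alluvium: 1980 kg/m³ × 10 m/s² × 810 m = 1.604×10^7 Pa = 16038 kPa
unconsolidated sand: 1870 kg/m³ × 10 m/s² × 790 m = 1.477×10^7 Pa = 14773 kPa
anhydrite: 2963 kg/m³ × 10 m/s² × 1310 m = 3.882×10^7 Pa = 38815 kPa
chalk: 1950 kg/m³ × 10 m/s² × 720 m = 1.404×10^7 Pa = 14040 kPa
mudstone: 2304 kg/m³ × 10 m/s² × 7170 m = 1.652×10^8 Pa = 1.652×10^5 kPa
Total = 16038 + 14773 + 38815 + 14040 + 1.652×10^5 = 2.4886×10^5 kPa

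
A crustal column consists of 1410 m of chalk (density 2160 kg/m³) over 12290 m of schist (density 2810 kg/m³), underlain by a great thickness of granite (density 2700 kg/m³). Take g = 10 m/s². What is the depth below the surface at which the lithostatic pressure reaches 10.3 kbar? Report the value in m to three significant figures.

37900 m

Pressure at base of upper layers: 2160×10×1410 + 2810×10×12290 = 3.758×10^8 Pa = 3.758 kbar
Remaining pressure to be supplied by granite: 1.030×10^9 − 3.758×10^8 = 6.542×10^8 Pa
Additional depth in granite = 6.542×10^8 Pa / (2700 kg/m³ × 10 m/s²) = 24229 m
Total depth = 13700 m + 24229 m = 37929 m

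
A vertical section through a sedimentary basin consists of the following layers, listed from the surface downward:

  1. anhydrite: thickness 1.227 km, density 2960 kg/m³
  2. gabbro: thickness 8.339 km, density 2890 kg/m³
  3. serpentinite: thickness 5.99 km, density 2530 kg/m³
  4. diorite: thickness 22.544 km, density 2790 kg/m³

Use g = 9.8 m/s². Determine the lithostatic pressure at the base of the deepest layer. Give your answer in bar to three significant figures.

anhydrite: 2960 kg/m³ × 9.8 m/s² × 1227 m = 3.559×10^7 Pa = 355.9 bar
gabbro: 2890 kg/m³ × 9.8 m/s² × 8339 m = 2.362×10^8 Pa = 2362 bar
serpentinite: 2530 kg/m³ × 9.8 m/s² × 5990 m = 1.485×10^8 Pa = 1485 bar
diorite: 2790 kg/m³ × 9.8 m/s² × 22544 m = 6.164×10^8 Pa = 6164 bar
Total = 355.9 + 2362 + 1485 + 6164 = 10367 bar

10400 bar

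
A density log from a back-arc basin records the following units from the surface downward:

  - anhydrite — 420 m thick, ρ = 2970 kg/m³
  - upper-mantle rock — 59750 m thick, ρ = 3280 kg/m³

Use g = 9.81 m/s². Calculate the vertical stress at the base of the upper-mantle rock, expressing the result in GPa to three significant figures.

anhydrite: 2970 kg/m³ × 9.81 m/s² × 420 m = 1.224×10^7 Pa = 0.01224 GPa
upper-mantle rock: 3280 kg/m³ × 9.81 m/s² × 59750 m = 1.923×10^9 Pa = 1.923 GPa
Total = 0.01224 + 1.923 = 1.9348 GPa

1.93 GPa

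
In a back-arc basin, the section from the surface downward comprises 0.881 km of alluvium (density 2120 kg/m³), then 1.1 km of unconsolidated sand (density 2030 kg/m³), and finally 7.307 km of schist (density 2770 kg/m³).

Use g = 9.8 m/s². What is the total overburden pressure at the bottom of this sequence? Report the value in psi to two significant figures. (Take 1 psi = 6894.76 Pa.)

35000 psi

alluvium: 2120 kg/m³ × 9.8 m/s² × 881 m = 1.830×10^7 Pa = 2655 psi
unconsolidated sand: 2030 kg/m³ × 9.8 m/s² × 1100 m = 2.188×10^7 Pa = 3174 psi
schist: 2770 kg/m³ × 9.8 m/s² × 7307 m = 1.984×10^8 Pa = 28769 psi
Total = 2655 + 3174 + 28769 = 34598 psi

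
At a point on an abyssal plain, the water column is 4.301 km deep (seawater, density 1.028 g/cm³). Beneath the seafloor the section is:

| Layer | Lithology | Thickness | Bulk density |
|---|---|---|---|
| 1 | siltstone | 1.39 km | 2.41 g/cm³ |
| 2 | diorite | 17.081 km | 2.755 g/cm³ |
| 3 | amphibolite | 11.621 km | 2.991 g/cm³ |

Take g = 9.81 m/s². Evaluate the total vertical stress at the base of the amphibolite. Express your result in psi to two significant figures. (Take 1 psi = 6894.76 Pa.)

seawater: 1028 kg/m³ × 9.81 m/s² × 4301 m = 4.337×10^7 Pa = 6291 psi
siltstone: 2410 kg/m³ × 9.81 m/s² × 1390 m = 3.286×10^7 Pa = 4766 psi
diorite: 2755 kg/m³ × 9.81 m/s² × 17081 m = 4.616×10^8 Pa = 66955 psi
amphibolite: 2991 kg/m³ × 9.81 m/s² × 11621 m = 3.410×10^8 Pa = 49455 psi
Total = 6291 + 4766 + 66955 + 49455 = 1.2747×10^5 psi

130000 psi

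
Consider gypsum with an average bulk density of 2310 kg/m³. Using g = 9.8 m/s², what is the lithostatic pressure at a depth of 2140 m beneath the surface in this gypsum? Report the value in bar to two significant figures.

480 bar

gypsum: 2310 kg/m³ × 9.8 m/s² × 2140 m = 4.845×10^7 Pa = 484.5 bar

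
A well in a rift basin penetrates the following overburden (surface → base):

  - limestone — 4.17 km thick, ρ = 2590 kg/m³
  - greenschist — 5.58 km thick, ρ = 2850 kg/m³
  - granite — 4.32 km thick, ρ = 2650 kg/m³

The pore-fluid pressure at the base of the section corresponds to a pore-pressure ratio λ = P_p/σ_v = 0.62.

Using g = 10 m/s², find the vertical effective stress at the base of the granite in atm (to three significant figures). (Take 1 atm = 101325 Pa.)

1430 atm

Overburden (lithostatic) stress σ_v:
limestone: 2590 kg/m³ × 10 m/s² × 4170 m = 1.080×10^8 Pa = 108.0 MPa
greenschist: 2850 kg/m³ × 10 m/s² × 5580 m = 1.590×10^8 Pa = 159.0 MPa
granite: 2650 kg/m³ × 10 m/s² × 4320 m = 1.145×10^8 Pa = 114.5 MPa
Total = 108.0 + 159.0 + 114.5 = 381.51 MPa
Pore pressure P_p = λ·σ_v = 0.62 × 381.5 MPa = 236.5 MPa
Effective stress σ' = σ_v − P_p = 381.5 − 236.5 = 144.97 MPa = 1430.8 atm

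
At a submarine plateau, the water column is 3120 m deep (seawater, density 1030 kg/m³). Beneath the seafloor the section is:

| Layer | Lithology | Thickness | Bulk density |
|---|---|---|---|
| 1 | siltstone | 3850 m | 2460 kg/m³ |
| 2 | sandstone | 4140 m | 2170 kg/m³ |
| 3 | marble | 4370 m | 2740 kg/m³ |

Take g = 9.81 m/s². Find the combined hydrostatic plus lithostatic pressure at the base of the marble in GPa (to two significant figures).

seawater: 1030 kg/m³ × 9.81 m/s² × 3120 m = 3.153×10^7 Pa = 0.03153 GPa
siltstone: 2460 kg/m³ × 9.81 m/s² × 3850 m = 9.291×10^7 Pa = 0.09291 GPa
sandstone: 2170 kg/m³ × 9.81 m/s² × 4140 m = 8.813×10^7 Pa = 0.08813 GPa
marble: 2740 kg/m³ × 9.81 m/s² × 4370 m = 1.175×10^8 Pa = 0.1175 GPa
Total = 0.03153 + 0.09291 + 0.08813 + 0.1175 = 0.33003 GPa

0.33 GPa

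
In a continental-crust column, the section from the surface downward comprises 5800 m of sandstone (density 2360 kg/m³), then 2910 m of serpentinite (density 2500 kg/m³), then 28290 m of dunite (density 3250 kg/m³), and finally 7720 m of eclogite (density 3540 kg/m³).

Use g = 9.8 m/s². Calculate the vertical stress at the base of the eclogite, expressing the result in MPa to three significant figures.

sandstone: 2360 kg/m³ × 9.8 m/s² × 5800 m = 1.341×10^8 Pa = 134.1 MPa
serpentinite: 2500 kg/m³ × 9.8 m/s² × 2910 m = 7.130×10^7 Pa = 71.30 MPa
dunite: 3250 kg/m³ × 9.8 m/s² × 28290 m = 9.010×10^8 Pa = 901.0 MPa
eclogite: 3540 kg/m³ × 9.8 m/s² × 7720 m = 2.678×10^8 Pa = 267.8 MPa
Total = 134.1 + 71.30 + 901.0 + 267.8 = 1374.3 MPa

1370 MPa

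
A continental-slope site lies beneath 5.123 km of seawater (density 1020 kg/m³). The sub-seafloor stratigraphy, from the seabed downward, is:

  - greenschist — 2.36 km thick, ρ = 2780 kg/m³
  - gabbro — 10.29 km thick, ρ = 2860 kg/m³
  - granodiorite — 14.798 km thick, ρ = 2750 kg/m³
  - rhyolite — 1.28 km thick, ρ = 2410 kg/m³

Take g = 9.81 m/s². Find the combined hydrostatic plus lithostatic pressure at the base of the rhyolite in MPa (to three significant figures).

seawater: 1020 kg/m³ × 9.81 m/s² × 5123 m = 5.126×10^7 Pa = 51.26 MPa
greenschist: 2780 kg/m³ × 9.81 m/s² × 2360 m = 6.436×10^7 Pa = 64.36 MPa
gabbro: 2860 kg/m³ × 9.81 m/s² × 10290 m = 2.887×10^8 Pa = 288.7 MPa
granodiorite: 2750 kg/m³ × 9.81 m/s² × 14798 m = 3.992×10^8 Pa = 399.2 MPa
rhyolite: 2410 kg/m³ × 9.81 m/s² × 1280 m = 3.026×10^7 Pa = 30.26 MPa
Total = 51.26 + 64.36 + 288.7 + 399.2 + 30.26 = 833.80 MPa

834 MPa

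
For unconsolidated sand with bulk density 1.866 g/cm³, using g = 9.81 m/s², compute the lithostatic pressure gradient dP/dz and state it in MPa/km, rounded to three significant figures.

dP/dz = ρg = 1866 kg/m³ × 9.81 m/s² = 18305 Pa/m
= 18305 Pa/m × (1 MPa/km / 1000.0 Pa/m) = 18.305 MPa/km

18.3 MPa/km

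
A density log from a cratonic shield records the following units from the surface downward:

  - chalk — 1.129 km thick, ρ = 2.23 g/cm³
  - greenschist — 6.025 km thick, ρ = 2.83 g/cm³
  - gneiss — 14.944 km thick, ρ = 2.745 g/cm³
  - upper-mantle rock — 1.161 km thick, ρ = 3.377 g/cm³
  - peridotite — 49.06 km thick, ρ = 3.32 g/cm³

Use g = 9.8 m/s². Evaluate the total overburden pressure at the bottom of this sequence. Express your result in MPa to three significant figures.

2230 MPa

chalk: 2230 kg/m³ × 9.8 m/s² × 1129 m = 2.467×10^7 Pa = 24.67 MPa
greenschist: 2830 kg/m³ × 9.8 m/s² × 6025 m = 1.671×10^8 Pa = 167.1 MPa
gneiss: 2745 kg/m³ × 9.8 m/s² × 14944 m = 4.020×10^8 Pa = 402.0 MPa
upper-mantle rock: 3377 kg/m³ × 9.8 m/s² × 1161 m = 3.842×10^7 Pa = 38.42 MPa
peridotite: 3320 kg/m³ × 9.8 m/s² × 49060 m = 1.596×10^9 Pa = 1596 MPa
Total = 24.67 + 167.1 + 402.0 + 38.42 + 1596 = 2228.4 MPa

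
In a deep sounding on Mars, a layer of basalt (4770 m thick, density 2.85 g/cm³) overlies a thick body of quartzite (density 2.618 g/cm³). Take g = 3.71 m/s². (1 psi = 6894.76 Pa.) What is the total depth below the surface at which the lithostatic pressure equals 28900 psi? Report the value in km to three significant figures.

20.1 km

Pressure at base of upper layers: 2850×3.71×4770 = 5.044×10^7 Pa = 7315 psi
Remaining pressure to be supplied by quartzite: 1.993×10^8 − 5.044×10^7 = 1.488×10^8 Pa
Additional depth in quartzite = 1.488×10^8 Pa / (2618 kg/m³ × 3.71 m/s²) = 15322 m
Total depth = 4770 m + 15322 m = 20092 m
= 20.092 km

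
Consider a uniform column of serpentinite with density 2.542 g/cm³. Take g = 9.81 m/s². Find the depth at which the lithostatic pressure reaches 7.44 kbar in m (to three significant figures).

h = P/(ρg) = 7.44 kbar / (2542 kg/m³ × 9.81 m/s²) = 7.440×10^8 Pa / 24937 Pa/m = 29835 m

29800 m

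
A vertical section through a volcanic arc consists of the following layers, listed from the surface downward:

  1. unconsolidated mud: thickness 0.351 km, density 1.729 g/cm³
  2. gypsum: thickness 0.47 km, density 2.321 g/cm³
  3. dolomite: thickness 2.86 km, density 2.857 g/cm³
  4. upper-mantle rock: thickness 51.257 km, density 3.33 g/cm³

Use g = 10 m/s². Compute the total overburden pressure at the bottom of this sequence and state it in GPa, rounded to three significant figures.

unconsolidated mud: 1729 kg/m³ × 10 m/s² × 351 m = 6.069×10^6 Pa = 6.069×10^-3 GPa
gypsum: 2321 kg/m³ × 10 m/s² × 470 m = 1.091×10^7 Pa = 0.01091 GPa
dolomite: 2857 kg/m³ × 10 m/s² × 2860 m = 8.171×10^7 Pa = 0.08171 GPa
upper-mantle rock: 3330 kg/m³ × 10 m/s² × 51257 m = 1.707×10^9 Pa = 1.707 GPa
Total = 6.069×10^-3 + 0.01091 + 0.08171 + 1.707 = 1.8055 GPa

1.81 GPa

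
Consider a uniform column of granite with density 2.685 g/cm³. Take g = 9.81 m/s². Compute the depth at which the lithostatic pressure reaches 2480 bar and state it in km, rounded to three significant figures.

9.42 km

h = P/(ρg) = 2480 bar / (2685 kg/m³ × 9.81 m/s²) = 2.480×10^8 Pa / 26340 Pa/m = 9415.4 m
= 9.4154 km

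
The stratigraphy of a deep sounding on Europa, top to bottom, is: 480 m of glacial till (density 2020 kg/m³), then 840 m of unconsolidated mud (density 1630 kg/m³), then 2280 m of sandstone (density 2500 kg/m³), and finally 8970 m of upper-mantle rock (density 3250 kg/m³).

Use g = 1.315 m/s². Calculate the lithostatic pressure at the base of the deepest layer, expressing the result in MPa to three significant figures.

glacial till: 2020 kg/m³ × 1.315 m/s² × 480 m = 1.275×10^6 Pa = 1.275 MPa
unconsolidated mud: 1630 kg/m³ × 1.315 m/s² × 840 m = 1.800×10^6 Pa = 1.800 MPa
sandstone: 2500 kg/m³ × 1.315 m/s² × 2280 m = 7.495×10^6 Pa = 7.495 MPa
upper-mantle rock: 3250 kg/m³ × 1.315 m/s² × 8970 m = 3.834×10^7 Pa = 38.34 MPa
Total = 1.275 + 1.800 + 7.495 + 38.34 = 48.907 MPa

48.9 MPa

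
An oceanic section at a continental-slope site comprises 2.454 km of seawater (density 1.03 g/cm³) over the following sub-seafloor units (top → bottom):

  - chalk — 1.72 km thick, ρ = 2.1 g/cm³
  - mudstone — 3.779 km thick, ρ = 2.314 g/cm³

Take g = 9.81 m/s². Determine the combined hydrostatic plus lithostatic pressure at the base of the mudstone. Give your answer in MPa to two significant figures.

150 MPa

seawater: 1030 kg/m³ × 9.81 m/s² × 2454 m = 2.480×10^7 Pa = 24.80 MPa
chalk: 2100 kg/m³ × 9.81 m/s² × 1720 m = 3.543×10^7 Pa = 35.43 MPa
mudstone: 2314 kg/m³ × 9.81 m/s² × 3779 m = 8.578×10^7 Pa = 85.78 MPa
Total = 24.80 + 35.43 + 85.78 = 146.01 MPa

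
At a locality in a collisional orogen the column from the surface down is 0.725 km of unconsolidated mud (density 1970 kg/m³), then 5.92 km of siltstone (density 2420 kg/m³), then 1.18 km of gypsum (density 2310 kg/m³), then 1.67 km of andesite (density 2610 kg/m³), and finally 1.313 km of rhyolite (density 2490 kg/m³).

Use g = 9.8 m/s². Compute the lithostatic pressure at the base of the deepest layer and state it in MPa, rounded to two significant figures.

unconsolidated mud: 1970 kg/m³ × 9.8 m/s² × 725 m = 1.400×10^7 Pa = 14.00 MPa
siltstone: 2420 kg/m³ × 9.8 m/s² × 5920 m = 1.404×10^8 Pa = 140.4 MPa
gypsum: 2310 kg/m³ × 9.8 m/s² × 1180 m = 2.671×10^7 Pa = 26.71 MPa
andesite: 2610 kg/m³ × 9.8 m/s² × 1670 m = 4.272×10^7 Pa = 42.72 MPa
rhyolite: 2490 kg/m³ × 9.8 m/s² × 1313 m = 3.204×10^7 Pa = 32.04 MPa
Total = 14.00 + 140.4 + 26.71 + 42.72 + 32.04 = 255.86 MPa

260 MPa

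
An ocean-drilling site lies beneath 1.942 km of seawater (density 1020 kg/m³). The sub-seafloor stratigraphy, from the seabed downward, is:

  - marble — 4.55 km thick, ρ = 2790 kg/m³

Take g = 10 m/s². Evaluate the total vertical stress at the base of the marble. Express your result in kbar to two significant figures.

seawater: 1020 kg/m³ × 10 m/s² × 1942 m = 1.981×10^7 Pa = 0.1981 kbar
marble: 2790 kg/m³ × 10 m/s² × 4550 m = 1.269×10^8 Pa = 1.269 kbar
Total = 0.1981 + 1.269 = 1.4675 kbar

1.5 kbar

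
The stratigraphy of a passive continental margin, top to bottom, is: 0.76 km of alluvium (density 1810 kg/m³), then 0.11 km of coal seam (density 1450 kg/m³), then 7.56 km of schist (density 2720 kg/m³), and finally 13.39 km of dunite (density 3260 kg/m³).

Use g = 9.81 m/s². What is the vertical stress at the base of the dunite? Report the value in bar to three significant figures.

alluvium: 1810 kg/m³ × 9.81 m/s² × 760 m = 1.349×10^7 Pa = 134.9 bar
coal seam: 1450 kg/m³ × 9.81 m/s² × 110 m = 1.565×10^6 Pa = 15.65 bar
schist: 2720 kg/m³ × 9.81 m/s² × 7560 m = 2.017×10^8 Pa = 2017 bar
dunite: 3260 kg/m³ × 9.81 m/s² × 13390 m = 4.282×10^8 Pa = 4282 bar
Total = 134.9 + 15.65 + 2017 + 4282 = 6450.0 bar

6450 bar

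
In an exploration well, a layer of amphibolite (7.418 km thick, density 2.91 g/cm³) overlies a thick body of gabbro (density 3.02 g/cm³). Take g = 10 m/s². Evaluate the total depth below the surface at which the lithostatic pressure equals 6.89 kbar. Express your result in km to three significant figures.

23.1 km

Pressure at base of upper layers: 2910×10×7418 = 2.159×10^8 Pa = 2.159 kbar
Remaining pressure to be supplied by gabbro: 6.890×10^8 − 2.159×10^8 = 4.731×10^8 Pa
Additional depth in gabbro = 4.731×10^8 Pa / (3020 kg/m³ × 10 m/s²) = 15667 m
Total depth = 7418 m + 15667 m = 23085 m
= 23.085 km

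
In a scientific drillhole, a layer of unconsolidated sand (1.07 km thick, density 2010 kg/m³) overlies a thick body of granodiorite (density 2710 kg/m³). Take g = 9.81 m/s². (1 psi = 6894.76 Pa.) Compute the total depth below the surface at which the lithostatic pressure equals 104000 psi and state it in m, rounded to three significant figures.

Pressure at base of upper layers: 2010×9.81×1070 = 2.110×10^7 Pa = 3060 psi
Remaining pressure to be supplied by granodiorite: 7.171×10^8 − 2.110×10^7 = 6.960×10^8 Pa
Additional depth in granodiorite = 6.960×10^8 Pa / (2710 kg/m³ × 9.81 m/s²) = 26178 m
Total depth = 1070 m + 26178 m = 27248 m

27200 m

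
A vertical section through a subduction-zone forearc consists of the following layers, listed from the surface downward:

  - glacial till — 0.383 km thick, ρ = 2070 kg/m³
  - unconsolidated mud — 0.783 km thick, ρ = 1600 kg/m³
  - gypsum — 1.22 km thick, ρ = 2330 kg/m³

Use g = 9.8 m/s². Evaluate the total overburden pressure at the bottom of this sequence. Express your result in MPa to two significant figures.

glacial till: 2070 kg/m³ × 9.8 m/s² × 383 m = 7.770×10^6 Pa = 7.770 MPa
unconsolidated mud: 1600 kg/m³ × 9.8 m/s² × 783 m = 1.228×10^7 Pa = 12.28 MPa
gypsum: 2330 kg/m³ × 9.8 m/s² × 1220 m = 2.786×10^7 Pa = 27.86 MPa
Total = 7.770 + 12.28 + 27.86 = 47.904 MPa

48 MPa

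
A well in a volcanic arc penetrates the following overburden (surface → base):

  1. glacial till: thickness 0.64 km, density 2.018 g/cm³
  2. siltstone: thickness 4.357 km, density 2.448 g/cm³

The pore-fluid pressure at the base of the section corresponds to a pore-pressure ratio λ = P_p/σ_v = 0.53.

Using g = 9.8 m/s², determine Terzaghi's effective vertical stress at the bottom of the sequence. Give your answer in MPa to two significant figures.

Overburden (lithostatic) stress σ_v:
glacial till: 2018 kg/m³ × 9.8 m/s² × 640 m = 1.266×10^7 Pa = 12.66 MPa
siltstone: 2448 kg/m³ × 9.8 m/s² × 4357 m = 1.045×10^8 Pa = 104.5 MPa
Total = 12.66 + 104.5 = 117.18 MPa
Pore pressure P_p = λ·σ_v = 0.53 × 117.2 MPa = 62.11 MPa
Effective stress σ' = σ_v − P_p = 117.2 − 62.11 = 55.076 MPa

55 MPa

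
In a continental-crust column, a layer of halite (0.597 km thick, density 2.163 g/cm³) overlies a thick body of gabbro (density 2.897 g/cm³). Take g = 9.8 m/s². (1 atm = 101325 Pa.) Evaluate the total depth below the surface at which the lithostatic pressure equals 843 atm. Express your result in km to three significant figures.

Pressure at base of upper layers: 2163×9.8×597 = 1.265×10^7 Pa = 124.9 atm
Remaining pressure to be supplied by gabbro: 8.542×10^7 − 1.265×10^7 = 7.276×10^7 Pa
Additional depth in gabbro = 7.276×10^7 Pa / (2897 kg/m³ × 9.8 m/s²) = 2562.9 m
Total depth = 597 m + 2562.9 m = 3159.9 m
= 3.1599 km

3.16 km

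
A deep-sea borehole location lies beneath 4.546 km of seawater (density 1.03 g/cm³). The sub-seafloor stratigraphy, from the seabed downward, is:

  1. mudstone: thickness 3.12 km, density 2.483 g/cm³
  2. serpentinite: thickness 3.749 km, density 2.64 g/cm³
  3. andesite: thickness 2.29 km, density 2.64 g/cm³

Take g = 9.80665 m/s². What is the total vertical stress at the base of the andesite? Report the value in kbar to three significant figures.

seawater: 1030 kg/m³ × 9.80665 m/s² × 4546 m = 4.592×10^7 Pa = 0.4592 kbar
mudstone: 2483 kg/m³ × 9.80665 m/s² × 3120 m = 7.597×10^7 Pa = 0.7597 kbar
serpentinite: 2640 kg/m³ × 9.80665 m/s² × 3749 m = 9.706×10^7 Pa = 0.9706 kbar
andesite: 2640 kg/m³ × 9.80665 m/s² × 2290 m = 5.929×10^7 Pa = 0.5929 kbar
Total = 0.4592 + 0.7597 + 0.9706 + 0.5929 = 2.7824 kbar

2.78 kbar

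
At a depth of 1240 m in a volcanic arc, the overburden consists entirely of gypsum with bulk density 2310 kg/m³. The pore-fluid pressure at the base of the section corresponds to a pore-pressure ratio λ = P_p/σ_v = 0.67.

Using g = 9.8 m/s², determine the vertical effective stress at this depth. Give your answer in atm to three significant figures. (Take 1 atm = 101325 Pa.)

91.4 atm

Overburden (lithostatic) stress σ_v:
gypsum: 2310 kg/m³ × 9.8 m/s² × 1240 m = 2.807×10^7 Pa = 28.07 MPa
Pore pressure P_p = λ·σ_v = 0.67 × 28.07 MPa = 18.81 MPa
Effective stress σ' = σ_v − P_p = 28.07 − 18.81 = 9.2635 MPa = 91.423 atm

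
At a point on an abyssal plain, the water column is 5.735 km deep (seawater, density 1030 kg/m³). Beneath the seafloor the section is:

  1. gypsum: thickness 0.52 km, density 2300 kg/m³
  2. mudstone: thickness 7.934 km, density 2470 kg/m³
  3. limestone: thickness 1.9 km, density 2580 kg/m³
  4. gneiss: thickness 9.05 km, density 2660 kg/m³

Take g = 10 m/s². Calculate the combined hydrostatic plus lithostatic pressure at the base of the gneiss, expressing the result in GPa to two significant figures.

0.56 GPa

seawater: 1030 kg/m³ × 10 m/s² × 5735 m = 5.907×10^7 Pa = 0.05907 GPa
gypsum: 2300 kg/m³ × 10 m/s² × 520 m = 1.196×10^7 Pa = 0.01196 GPa
mudstone: 2470 kg/m³ × 10 m/s² × 7934 m = 1.960×10^8 Pa = 0.1960 GPa
limestone: 2580 kg/m³ × 10 m/s² × 1900 m = 4.902×10^7 Pa = 0.04902 GPa
gneiss: 2660 kg/m³ × 10 m/s² × 9050 m = 2.407×10^8 Pa = 0.2407 GPa
Total = 0.05907 + 0.01196 + 0.1960 + 0.04902 + 0.2407 = 0.55675 GPa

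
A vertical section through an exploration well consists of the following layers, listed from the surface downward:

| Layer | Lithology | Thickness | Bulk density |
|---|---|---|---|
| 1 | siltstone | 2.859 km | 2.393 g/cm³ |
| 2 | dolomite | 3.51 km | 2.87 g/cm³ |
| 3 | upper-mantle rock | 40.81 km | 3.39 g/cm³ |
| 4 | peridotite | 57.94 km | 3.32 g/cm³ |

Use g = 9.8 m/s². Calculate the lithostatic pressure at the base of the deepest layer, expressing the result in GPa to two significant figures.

3.4 GPa

siltstone: 2393 kg/m³ × 9.8 m/s² × 2859 m = 6.705×10^7 Pa = 0.06705 GPa
dolomite: 2870 kg/m³ × 9.8 m/s² × 3510 m = 9.872×10^7 Pa = 0.09872 GPa
upper-mantle rock: 3390 kg/m³ × 9.8 m/s² × 40810 m = 1.356×10^9 Pa = 1.356 GPa
peridotite: 3320 kg/m³ × 9.8 m/s² × 57940 m = 1.885×10^9 Pa = 1.885 GPa
Total = 0.06705 + 0.09872 + 1.356 + 1.885 = 3.4067 GPa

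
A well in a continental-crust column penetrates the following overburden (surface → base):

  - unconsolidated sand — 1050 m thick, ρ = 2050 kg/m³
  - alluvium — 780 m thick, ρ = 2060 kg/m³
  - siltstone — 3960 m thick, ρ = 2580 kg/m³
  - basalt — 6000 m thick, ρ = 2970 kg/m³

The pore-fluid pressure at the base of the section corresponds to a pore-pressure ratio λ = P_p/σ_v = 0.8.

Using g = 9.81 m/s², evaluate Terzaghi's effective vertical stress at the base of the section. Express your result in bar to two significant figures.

Overburden (lithostatic) stress σ_v:
unconsolidated sand: 2050 kg/m³ × 9.81 m/s² × 1050 m = 2.112×10^7 Pa = 21.12 MPa
alluvium: 2060 kg/m³ × 9.81 m/s² × 780 m = 1.576×10^7 Pa = 15.76 MPa
siltstone: 2580 kg/m³ × 9.81 m/s² × 3960 m = 1.002×10^8 Pa = 100.2 MPa
basalt: 2970 kg/m³ × 9.81 m/s² × 6000 m = 1.748×10^8 Pa = 174.8 MPa
Total = 21.12 + 15.76 + 100.2 + 174.8 = 311.92 MPa
Pore pressure P_p = λ·σ_v = 0.8 × 311.9 MPa = 249.5 MPa
Effective stress σ' = σ_v − P_p = 311.9 − 249.5 = 62.384 MPa = 623.84 bar

620 bar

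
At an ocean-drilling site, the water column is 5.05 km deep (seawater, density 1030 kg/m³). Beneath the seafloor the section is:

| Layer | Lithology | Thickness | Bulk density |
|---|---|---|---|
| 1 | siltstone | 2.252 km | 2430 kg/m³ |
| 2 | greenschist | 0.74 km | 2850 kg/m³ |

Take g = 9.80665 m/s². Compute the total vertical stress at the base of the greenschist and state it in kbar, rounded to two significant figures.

1.3 kbar

seawater: 1030 kg/m³ × 9.80665 m/s² × 5050 m = 5.101×10^7 Pa = 0.5101 kbar
siltstone: 2430 kg/m³ × 9.80665 m/s² × 2252 m = 5.367×10^7 Pa = 0.5367 kbar
greenschist: 2850 kg/m³ × 9.80665 m/s² × 740 m = 2.068×10^7 Pa = 0.2068 kbar
Total = 0.5101 + 0.5367 + 0.2068 = 1.2536 kbar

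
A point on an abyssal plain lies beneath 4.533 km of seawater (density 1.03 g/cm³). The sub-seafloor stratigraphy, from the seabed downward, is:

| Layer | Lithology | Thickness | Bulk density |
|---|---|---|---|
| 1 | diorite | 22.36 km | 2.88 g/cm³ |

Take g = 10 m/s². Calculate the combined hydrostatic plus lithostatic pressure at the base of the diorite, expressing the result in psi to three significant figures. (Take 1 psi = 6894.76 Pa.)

100000 psi

seawater: 1030 kg/m³ × 10 m/s² × 4533 m = 4.669×10^7 Pa = 6772 psi
diorite: 2880 kg/m³ × 10 m/s² × 22360 m = 6.440×10^8 Pa = 93400 psi
Total = 6772 + 93400 = 1.0017×10^5 psi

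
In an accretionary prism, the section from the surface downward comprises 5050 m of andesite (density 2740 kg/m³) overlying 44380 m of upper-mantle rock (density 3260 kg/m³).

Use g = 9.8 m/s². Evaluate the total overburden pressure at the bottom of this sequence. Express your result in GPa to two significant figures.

andesite: 2740 kg/m³ × 9.8 m/s² × 5050 m = 1.356×10^8 Pa = 0.1356 GPa
upper-mantle rock: 3260 kg/m³ × 9.8 m/s² × 44380 m = 1.418×10^9 Pa = 1.418 GPa
Total = 0.1356 + 1.418 = 1.5535 GPa

1.6 GPa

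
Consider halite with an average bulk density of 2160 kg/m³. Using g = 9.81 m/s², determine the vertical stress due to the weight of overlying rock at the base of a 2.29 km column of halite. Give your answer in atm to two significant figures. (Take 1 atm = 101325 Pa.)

halite: 2160 kg/m³ × 9.81 m/s² × 2290 m = 4.852×10^7 Pa = 478.9 atm

480 atm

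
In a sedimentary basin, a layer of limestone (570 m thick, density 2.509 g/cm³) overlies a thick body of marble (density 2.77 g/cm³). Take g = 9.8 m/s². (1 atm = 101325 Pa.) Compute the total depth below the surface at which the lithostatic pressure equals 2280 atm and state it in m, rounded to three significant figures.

Pressure at base of upper layers: 2509×9.8×570 = 1.402×10^7 Pa = 138.3 atm
Remaining pressure to be supplied by marble: 2.310×10^8 − 1.402×10^7 = 2.170×10^8 Pa
Additional depth in marble = 2.170×10^8 Pa / (2770 kg/m³ × 9.8 m/s²) = 7994.0 m
Total depth = 570 m + 7994.0 m = 8564.0 m

8560 m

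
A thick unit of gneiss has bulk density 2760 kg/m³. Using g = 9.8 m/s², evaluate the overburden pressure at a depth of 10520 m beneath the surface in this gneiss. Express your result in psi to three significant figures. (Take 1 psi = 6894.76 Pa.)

gneiss: 2760 kg/m³ × 9.8 m/s² × 10520 m = 2.845×10^8 Pa = 41270 psi

41300 psi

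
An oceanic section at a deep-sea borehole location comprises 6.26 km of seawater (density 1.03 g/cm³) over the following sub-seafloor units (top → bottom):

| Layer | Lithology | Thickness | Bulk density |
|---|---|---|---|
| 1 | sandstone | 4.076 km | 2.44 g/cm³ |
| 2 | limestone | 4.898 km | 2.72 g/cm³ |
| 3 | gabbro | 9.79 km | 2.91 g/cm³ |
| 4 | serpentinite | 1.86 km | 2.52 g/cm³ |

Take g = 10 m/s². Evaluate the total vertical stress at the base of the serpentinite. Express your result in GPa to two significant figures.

seawater: 1030 kg/m³ × 10 m/s² × 6260 m = 6.448×10^7 Pa = 0.06448 GPa
sandstone: 2440 kg/m³ × 10 m/s² × 4076 m = 9.945×10^7 Pa = 0.09945 GPa
limestone: 2720 kg/m³ × 10 m/s² × 4898 m = 1.332×10^8 Pa = 0.1332 GPa
gabbro: 2910 kg/m³ × 10 m/s² × 9790 m = 2.849×10^8 Pa = 0.2849 GPa
serpentinite: 2520 kg/m³ × 10 m/s² × 1860 m = 4.687×10^7 Pa = 0.04687 GPa
Total = 0.06448 + 0.09945 + 0.1332 + 0.2849 + 0.04687 = 0.62892 GPa

0.63 GPa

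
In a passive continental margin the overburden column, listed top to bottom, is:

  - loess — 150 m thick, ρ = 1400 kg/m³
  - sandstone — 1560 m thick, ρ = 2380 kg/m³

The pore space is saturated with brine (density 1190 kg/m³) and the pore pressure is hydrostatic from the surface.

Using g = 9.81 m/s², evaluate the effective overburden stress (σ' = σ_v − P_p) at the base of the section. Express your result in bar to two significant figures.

Overburden (lithostatic) stress σ_v:
loess: 1400 kg/m³ × 9.81 m/s² × 150 m = 2.060×10^6 Pa = 2.060 MPa
sandstone: 2380 kg/m³ × 9.81 m/s² × 1560 m = 3.642×10^7 Pa = 36.42 MPa
Total = 2.060 + 36.42 = 38.483 MPa
Pore pressure P_p = 1190 kg/m³ × 9.81 m/s² × 1710 m = 1.996×10^7 Pa = 19.96 MPa
Effective stress σ' = σ_v − P_p = 38.48 − 19.96 = 18.520 MPa = 185.20 bar

190 bar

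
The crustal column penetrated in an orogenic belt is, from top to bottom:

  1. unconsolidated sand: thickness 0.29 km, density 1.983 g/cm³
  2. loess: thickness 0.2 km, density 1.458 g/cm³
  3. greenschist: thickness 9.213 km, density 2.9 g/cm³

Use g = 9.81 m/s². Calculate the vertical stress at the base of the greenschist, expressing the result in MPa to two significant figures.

unconsolidated sand: 1983 kg/m³ × 9.81 m/s² × 290 m = 5.641×10^6 Pa = 5.641 MPa
loess: 1458 kg/m³ × 9.81 m/s² × 200 m = 2.861×10^6 Pa = 2.861 MPa
greenschist: 2900 kg/m³ × 9.81 m/s² × 9213 m = 2.621×10^8 Pa = 262.1 MPa
Total = 5.641 + 2.861 + 262.1 = 270.60 MPa

270 MPa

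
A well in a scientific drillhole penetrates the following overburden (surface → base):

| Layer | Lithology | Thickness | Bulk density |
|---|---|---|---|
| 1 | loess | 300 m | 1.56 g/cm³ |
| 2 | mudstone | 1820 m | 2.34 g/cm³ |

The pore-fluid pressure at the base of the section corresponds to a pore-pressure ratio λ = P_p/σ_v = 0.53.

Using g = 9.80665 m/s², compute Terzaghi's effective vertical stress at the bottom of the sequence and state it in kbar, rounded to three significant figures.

Overburden (lithostatic) stress σ_v:
loess: 1560 kg/m³ × 9.80665 m/s² × 300 m = 4.590×10^6 Pa = 4.590 MPa
mudstone: 2340 kg/m³ × 9.80665 m/s² × 1820 m = 4.176×10^7 Pa = 41.76 MPa
Total = 4.590 + 41.76 = 46.354 MPa
Pore pressure P_p = λ·σ_v = 0.53 × 46.35 MPa = 24.57 MPa
Effective stress σ' = σ_v − P_p = 46.35 − 24.57 = 21.786 MPa = 0.21786 kbar

0.218 kbar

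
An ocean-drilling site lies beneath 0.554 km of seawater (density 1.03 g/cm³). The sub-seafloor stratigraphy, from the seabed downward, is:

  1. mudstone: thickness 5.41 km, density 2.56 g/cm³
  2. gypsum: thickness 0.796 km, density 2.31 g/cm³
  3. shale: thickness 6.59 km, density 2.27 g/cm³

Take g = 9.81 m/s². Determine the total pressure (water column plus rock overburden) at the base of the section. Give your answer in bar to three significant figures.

seawater: 1030 kg/m³ × 9.81 m/s² × 554 m = 5.598×10^6 Pa = 55.98 bar
mudstone: 2560 kg/m³ × 9.81 m/s² × 5410 m = 1.359×10^8 Pa = 1359 bar
gypsum: 2310 kg/m³ × 9.81 m/s² × 796 m = 1.804×10^7 Pa = 180.4 bar
shale: 2270 kg/m³ × 9.81 m/s² × 6590 m = 1.468×10^8 Pa = 1468 bar
Total = 55.98 + 1359 + 180.4 + 1468 = 3062.5 bar

3060 bar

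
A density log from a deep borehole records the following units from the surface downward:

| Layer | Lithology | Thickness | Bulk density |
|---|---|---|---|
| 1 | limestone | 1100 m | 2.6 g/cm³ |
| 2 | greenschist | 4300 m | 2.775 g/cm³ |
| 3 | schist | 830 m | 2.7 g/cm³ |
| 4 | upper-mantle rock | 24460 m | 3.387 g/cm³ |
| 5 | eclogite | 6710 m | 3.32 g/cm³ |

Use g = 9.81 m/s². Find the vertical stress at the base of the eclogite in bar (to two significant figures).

limestone: 2600 kg/m³ × 9.81 m/s² × 1100 m = 2.806×10^7 Pa = 280.6 bar
greenschist: 2775 kg/m³ × 9.81 m/s² × 4300 m = 1.171×10^8 Pa = 1171 bar
schist: 2700 kg/m³ × 9.81 m/s² × 830 m = 2.198×10^7 Pa = 219.8 bar
upper-mantle rock: 3387 kg/m³ × 9.81 m/s² × 24460 m = 8.127×10^8 Pa = 8127 bar
eclogite: 3320 kg/m³ × 9.81 m/s² × 6710 m = 2.185×10^8 Pa = 2185 bar
Total = 280.6 + 1171 + 219.8 + 8127 + 2185 = 11984 bar

12000 bar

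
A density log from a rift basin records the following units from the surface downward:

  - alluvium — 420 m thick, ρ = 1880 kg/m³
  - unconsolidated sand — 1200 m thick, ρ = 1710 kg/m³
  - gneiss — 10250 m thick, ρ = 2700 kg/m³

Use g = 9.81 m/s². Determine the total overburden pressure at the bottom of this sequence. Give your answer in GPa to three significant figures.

alluvium: 1880 kg/m³ × 9.81 m/s² × 420 m = 7.746×10^6 Pa = 7.746×10^-3 GPa
unconsolidated sand: 1710 kg/m³ × 9.81 m/s² × 1200 m = 2.013×10^7 Pa = 0.02013 GPa
gneiss: 2700 kg/m³ × 9.81 m/s² × 10250 m = 2.715×10^8 Pa = 0.2715 GPa
Total = 7.746×10^-3 + 0.02013 + 0.2715 = 0.29937 GPa

0.299 GPa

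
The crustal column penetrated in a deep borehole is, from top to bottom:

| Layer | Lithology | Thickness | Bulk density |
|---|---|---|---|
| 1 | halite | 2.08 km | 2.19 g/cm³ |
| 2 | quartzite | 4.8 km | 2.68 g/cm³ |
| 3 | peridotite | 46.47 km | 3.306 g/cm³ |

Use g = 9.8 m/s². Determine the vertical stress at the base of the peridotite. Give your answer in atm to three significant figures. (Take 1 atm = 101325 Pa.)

halite: 2190 kg/m³ × 9.8 m/s² × 2080 m = 4.464×10^7 Pa = 440.6 atm
quartzite: 2680 kg/m³ × 9.8 m/s² × 4800 m = 1.261×10^8 Pa = 1244 atm
peridotite: 3306 kg/m³ × 9.8 m/s² × 46470 m = 1.506×10^9 Pa = 14859 atm
Total = 440.6 + 1244 + 14859 = 16544 atm

16500 atm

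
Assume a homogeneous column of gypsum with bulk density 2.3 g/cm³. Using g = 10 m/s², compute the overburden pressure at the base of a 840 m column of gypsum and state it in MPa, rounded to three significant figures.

19.3 MPa

gypsum: 2300 kg/m³ × 10 m/s² × 840 m = 1.932×10^7 Pa = 19.32 MPa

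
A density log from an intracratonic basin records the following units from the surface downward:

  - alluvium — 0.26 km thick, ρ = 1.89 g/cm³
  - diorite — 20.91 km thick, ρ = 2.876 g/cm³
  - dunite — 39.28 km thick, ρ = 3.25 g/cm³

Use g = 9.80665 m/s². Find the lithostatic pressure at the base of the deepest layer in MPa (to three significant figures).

alluvium: 1890 kg/m³ × 9.80665 m/s² × 260 m = 4.819×10^6 Pa = 4.819 MPa
diorite: 2876 kg/m³ × 9.80665 m/s² × 20910 m = 5.897×10^8 Pa = 589.7 MPa
dunite: 3250 kg/m³ × 9.80665 m/s² × 39280 m = 1.252×10^9 Pa = 1252 MPa
Total = 4.819 + 589.7 + 1252 = 1846.5 MPa

1850 MPa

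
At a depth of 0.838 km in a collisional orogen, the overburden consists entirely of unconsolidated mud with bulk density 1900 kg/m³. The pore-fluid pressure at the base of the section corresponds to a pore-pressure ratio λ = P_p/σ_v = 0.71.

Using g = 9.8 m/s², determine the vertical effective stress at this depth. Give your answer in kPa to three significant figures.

4530 kPa

Overburden (lithostatic) stress σ_v:
unconsolidated mud: 1900 kg/m³ × 9.8 m/s² × 838 m = 1.560×10^7 Pa = 15.60 MPa
Pore pressure P_p = λ·σ_v = 0.71 × 15.60 MPa = 11.08 MPa
Effective stress σ' = σ_v − P_p = 15.60 − 11.08 = 4.5250 MPa = 4525.0 kPa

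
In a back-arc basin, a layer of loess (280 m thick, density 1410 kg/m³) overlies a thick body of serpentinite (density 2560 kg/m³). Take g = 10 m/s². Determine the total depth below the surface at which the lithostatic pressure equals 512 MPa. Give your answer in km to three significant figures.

Pressure at base of upper layers: 1410×10×280 = 3.948×10^6 Pa = 3.948 MPa
Remaining pressure to be supplied by serpentinite: 5.120×10^8 − 3.948×10^6 = 5.081×10^8 Pa
Additional depth in serpentinite = 5.081×10^8 Pa / (2560 kg/m³ × 10 m/s²) = 19846 m
Total depth = 280 m + 19846 m = 20126 m
= 20.126 km

20.1 km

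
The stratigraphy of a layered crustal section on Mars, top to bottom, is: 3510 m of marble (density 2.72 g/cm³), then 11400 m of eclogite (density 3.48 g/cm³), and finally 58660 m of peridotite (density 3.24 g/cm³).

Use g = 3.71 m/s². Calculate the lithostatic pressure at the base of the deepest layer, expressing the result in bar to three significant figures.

marble: 2720 kg/m³ × 3.71 m/s² × 3510 m = 3.542×10^7 Pa = 354.2 bar
eclogite: 3480 kg/m³ × 3.71 m/s² × 11400 m = 1.472×10^8 Pa = 1472 bar
peridotite: 3240 kg/m³ × 3.71 m/s² × 58660 m = 7.051×10^8 Pa = 7051 bar
Total = 354.2 + 1472 + 7051 = 8877.2 bar

8880 bar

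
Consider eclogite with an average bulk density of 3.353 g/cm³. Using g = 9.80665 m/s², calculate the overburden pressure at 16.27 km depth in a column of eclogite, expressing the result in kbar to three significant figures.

eclogite: 3353 kg/m³ × 9.80665 m/s² × 16270 m = 5.350×10^8 Pa = 5.350 kbar

5.35 kbar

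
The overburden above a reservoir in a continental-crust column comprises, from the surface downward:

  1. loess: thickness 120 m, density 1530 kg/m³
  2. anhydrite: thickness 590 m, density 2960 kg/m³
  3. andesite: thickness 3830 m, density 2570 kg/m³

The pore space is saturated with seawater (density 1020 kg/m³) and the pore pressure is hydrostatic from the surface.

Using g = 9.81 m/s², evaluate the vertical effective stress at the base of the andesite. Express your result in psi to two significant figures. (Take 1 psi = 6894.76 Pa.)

Overburden (lithostatic) stress σ_v:
loess: 1530 kg/m³ × 9.81 m/s² × 120 m = 1.801×10^6 Pa = 1.801 MPa
anhydrite: 2960 kg/m³ × 9.81 m/s² × 590 m = 1.713×10^7 Pa = 17.13 MPa
andesite: 2570 kg/m³ × 9.81 m/s² × 3830 m = 9.656×10^7 Pa = 96.56 MPa
Total = 1.801 + 17.13 + 96.56 = 115.49 MPa
Pore pressure P_p = 1020 kg/m³ × 9.81 m/s² × 4540 m = 4.543×10^7 Pa = 45.43 MPa
Effective stress σ' = σ_v − P_p = 115.5 − 45.43 = 70.066 MPa = 10162 psi

10000 psi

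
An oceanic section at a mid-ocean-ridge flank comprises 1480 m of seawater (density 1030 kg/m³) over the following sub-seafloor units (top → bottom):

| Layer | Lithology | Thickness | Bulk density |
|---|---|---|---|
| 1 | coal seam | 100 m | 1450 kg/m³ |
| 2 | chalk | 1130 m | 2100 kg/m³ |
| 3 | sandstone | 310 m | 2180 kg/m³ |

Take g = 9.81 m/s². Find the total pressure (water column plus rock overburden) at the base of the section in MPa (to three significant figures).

46.3 MPa

seawater: 1030 kg/m³ × 9.81 m/s² × 1480 m = 1.495×10^7 Pa = 14.95 MPa
coal seam: 1450 kg/m³ × 9.81 m/s² × 100 m = 1.422×10^6 Pa = 1.422 MPa
chalk: 2100 kg/m³ × 9.81 m/s² × 1130 m = 2.328×10^7 Pa = 23.28 MPa
sandstone: 2180 kg/m³ × 9.81 m/s² × 310 m = 6.630×10^6 Pa = 6.630 MPa
Total = 14.95 + 1.422 + 23.28 + 6.630 = 46.286 MPa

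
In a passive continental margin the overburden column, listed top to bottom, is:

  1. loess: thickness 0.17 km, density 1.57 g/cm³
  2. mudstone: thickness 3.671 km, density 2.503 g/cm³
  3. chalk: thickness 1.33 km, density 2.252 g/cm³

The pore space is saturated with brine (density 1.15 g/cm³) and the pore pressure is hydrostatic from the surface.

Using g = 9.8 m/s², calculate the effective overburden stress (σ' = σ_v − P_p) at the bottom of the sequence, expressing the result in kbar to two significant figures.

0.64 kbar

Overburden (lithostatic) stress σ_v:
loess: 1570 kg/m³ × 9.8 m/s² × 170 m = 2.616×10^6 Pa = 2.616 MPa
mudstone: 2503 kg/m³ × 9.8 m/s² × 3671 m = 9.005×10^7 Pa = 90.05 MPa
chalk: 2252 kg/m³ × 9.8 m/s² × 1330 m = 2.935×10^7 Pa = 29.35 MPa
Total = 2.616 + 90.05 + 29.35 = 122.02 MPa
Pore pressure P_p = 1150 kg/m³ × 9.8 m/s² × 5171 m = 5.828×10^7 Pa = 58.28 MPa
Effective stress σ' = σ_v − P_p = 122.0 − 58.28 = 63.738 MPa = 0.63738 kbar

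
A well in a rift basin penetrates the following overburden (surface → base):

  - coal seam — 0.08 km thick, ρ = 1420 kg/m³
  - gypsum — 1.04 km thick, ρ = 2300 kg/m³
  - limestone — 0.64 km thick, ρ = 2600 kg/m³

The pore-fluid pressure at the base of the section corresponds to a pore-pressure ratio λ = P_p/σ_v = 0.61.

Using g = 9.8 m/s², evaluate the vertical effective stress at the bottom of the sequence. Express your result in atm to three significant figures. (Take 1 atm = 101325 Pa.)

157 atm

Overburden (lithostatic) stress σ_v:
coal seam: 1420 kg/m³ × 9.8 m/s² × 80 m = 1.113×10^6 Pa = 1.113 MPa
gypsum: 2300 kg/m³ × 9.8 m/s² × 1040 m = 2.344×10^7 Pa = 23.44 MPa
limestone: 2600 kg/m³ × 9.8 m/s² × 640 m = 1.631×10^7 Pa = 16.31 MPa
Total = 1.113 + 23.44 + 16.31 = 40.862 MPa
Pore pressure P_p = λ·σ_v = 0.61 × 40.86 MPa = 24.93 MPa
Effective stress σ' = σ_v − P_p = 40.86 − 24.93 = 15.936 MPa = 157.28 atm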